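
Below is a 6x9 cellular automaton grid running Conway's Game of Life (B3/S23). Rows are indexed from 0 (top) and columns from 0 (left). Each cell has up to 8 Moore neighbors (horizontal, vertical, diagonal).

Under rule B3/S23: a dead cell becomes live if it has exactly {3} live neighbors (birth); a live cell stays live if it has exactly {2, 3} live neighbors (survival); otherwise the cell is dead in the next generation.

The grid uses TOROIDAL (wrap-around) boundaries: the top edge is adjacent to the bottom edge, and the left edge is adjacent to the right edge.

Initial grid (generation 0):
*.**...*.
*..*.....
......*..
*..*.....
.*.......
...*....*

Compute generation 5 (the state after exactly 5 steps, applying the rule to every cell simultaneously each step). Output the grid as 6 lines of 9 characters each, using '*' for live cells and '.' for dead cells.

Simulating step by step:
Generation 0 (given above): 12 live cells
Generation 1: 15 live cells
*****....
.***....*
.........
.........
*.*......
**.*....*
Generation 2: 8 live cells
....*....
....*....
..*......
.........
*.*.....*
....*...*
Generation 3: 10 live cells
...***...
...*.....
.........
.*.......
*.......*
*..*....*
Generation 4: 9 live cells
..**.....
...*.....
.........
*........
.*......*
*..*....*
Generation 5: 12 live cells
(generation 5 grid is the final answer)

Answer: ..***....
..**.....
.........
*........
.*......*
**.*....*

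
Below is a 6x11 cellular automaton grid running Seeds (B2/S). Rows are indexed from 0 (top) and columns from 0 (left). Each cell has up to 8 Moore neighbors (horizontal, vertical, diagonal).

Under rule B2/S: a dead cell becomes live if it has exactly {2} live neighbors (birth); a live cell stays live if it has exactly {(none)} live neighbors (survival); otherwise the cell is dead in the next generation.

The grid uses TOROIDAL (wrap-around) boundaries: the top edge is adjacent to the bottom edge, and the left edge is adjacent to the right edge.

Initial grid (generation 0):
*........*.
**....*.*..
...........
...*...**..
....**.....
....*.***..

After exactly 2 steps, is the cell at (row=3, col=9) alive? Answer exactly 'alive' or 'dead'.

Answer: alive

Derivation:
Simulating step by step:
Generation 0 (given above): 15 live cells
Generation 1: 13 live cells
...........
.......*.*.
***...*..*.
.....**....
.........*.
...*.....**
Generation 2: 13 live cells
...........
*.*...*....
...........
*.*....***.
....***.*..
........*..

Cell (3,9) at generation 2: 1 -> alive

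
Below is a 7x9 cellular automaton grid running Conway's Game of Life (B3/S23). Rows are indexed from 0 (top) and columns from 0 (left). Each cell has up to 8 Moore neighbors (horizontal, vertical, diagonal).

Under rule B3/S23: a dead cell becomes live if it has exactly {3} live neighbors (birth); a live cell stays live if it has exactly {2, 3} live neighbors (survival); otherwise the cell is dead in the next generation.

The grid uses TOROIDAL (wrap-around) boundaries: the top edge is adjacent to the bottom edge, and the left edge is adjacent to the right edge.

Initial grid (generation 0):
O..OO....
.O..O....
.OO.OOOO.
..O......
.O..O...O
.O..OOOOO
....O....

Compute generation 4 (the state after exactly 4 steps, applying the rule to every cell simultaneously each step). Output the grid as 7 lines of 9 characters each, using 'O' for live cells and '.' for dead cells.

Answer: .....O...
OOOOO...O
...O...O.
.O.....OO
..O.....O
..O......
..O.OO...

Derivation:
Simulating step by step:
Generation 0 (given above): 22 live cells
Generation 1: 31 live cells
...OOO...
OO....O..
.OO.OOO..
O.O.O.OO.
.OOOO.O.O
...OO.OOO
O.....OOO
Generation 2: 15 live cells
.O..OO...
OO....O..
..O.O...O
O.......O
.O.......
.O..O....
O........
Generation 3: 19 live cells
.O...O...
OOOOO....
.......OO
OO......O
.O.......
OO.......
OO..OO...
Generation 4: 18 live cells
(generation 4 grid is the final answer)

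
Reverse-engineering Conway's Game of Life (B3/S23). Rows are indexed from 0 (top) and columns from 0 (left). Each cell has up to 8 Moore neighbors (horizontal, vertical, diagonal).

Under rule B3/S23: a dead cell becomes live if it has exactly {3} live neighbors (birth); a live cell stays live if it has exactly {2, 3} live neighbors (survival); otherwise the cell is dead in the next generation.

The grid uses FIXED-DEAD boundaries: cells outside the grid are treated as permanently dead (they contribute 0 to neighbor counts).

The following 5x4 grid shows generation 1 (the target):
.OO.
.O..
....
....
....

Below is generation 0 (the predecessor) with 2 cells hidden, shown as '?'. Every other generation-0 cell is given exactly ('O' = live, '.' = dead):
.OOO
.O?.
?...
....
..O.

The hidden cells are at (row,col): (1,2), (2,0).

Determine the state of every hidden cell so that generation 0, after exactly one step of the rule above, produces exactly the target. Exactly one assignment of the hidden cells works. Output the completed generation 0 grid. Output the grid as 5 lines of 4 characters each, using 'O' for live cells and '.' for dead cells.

Hidden generation-0 cells (in order): (1,2), (2,0).
A hidden cell only influences target cells in its own 3x3 neighborhood. Try each of the 2^2 = 4 assignments, step the completed generation 0 forward once under B3/S23, and compare with the target:
  (1,2)=. (2,0)=. -> step reproduces the target at every cell -> ACCEPT
  (1,2)=. (2,0)=O -> step gives (1,0)='O' but target has '.' -> reject
  (1,2)=O (2,0)=. -> step gives (0,2)='.' but target has 'O' -> reject
  (1,2)=O (2,0)=O -> step gives (0,2)='.' but target has 'O' -> reject
Unique solution: (1,2)=dead, (2,0)=dead.
Check: live-neighbor counts of every cell in the completed generation 0:
2231
2242
1110
0111
0101
Applying B3/S23 to generation 0 with these counts gives:
.OO.
.O..
....
....
....
which matches the target exactly.

Answer: .OOO
.O..
....
....
..O.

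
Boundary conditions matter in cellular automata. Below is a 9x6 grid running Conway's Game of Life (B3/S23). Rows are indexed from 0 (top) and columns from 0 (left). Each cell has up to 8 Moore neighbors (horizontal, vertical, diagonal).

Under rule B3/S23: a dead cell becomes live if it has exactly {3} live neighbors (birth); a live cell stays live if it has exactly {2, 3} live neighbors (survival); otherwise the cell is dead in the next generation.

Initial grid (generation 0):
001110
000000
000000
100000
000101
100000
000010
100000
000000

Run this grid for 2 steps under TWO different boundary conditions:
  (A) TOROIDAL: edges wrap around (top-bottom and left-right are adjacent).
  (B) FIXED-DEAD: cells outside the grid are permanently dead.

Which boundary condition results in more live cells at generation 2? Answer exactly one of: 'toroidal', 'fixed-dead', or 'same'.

Answer: toroidal

Derivation:
Under TOROIDAL boundary, generation 2:
001110
000000
000000
000000
100011
000010
000011
000000
000000
Population = 9

Under FIXED-DEAD boundary, generation 2:
000000
000000
000000
000000
000000
000000
000000
000000
000000
Population = 0

Comparison: toroidal=9, fixed-dead=0 -> toroidal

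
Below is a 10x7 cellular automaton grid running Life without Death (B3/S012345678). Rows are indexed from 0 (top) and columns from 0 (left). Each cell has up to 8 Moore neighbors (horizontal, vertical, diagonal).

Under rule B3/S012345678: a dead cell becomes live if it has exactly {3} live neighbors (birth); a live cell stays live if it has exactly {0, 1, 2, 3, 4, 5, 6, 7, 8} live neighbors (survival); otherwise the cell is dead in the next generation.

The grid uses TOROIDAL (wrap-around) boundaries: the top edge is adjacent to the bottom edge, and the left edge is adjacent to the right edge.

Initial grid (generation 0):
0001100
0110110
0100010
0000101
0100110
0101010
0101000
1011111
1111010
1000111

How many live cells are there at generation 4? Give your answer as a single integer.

Answer: 46

Derivation:
Simulating step by step:
Generation 0 (given above): 33 live cells
Generation 1: 46 live cells
1111100
0110110
1111011
1000101
1111111
1101010
0101000
1011111
1111010
1000111
Generation 2: 46 live cells
1111100
0110110
1111011
1000101
1111111
1101010
0101000
1011111
1111010
1000111
Generation 3: 46 live cells
1111100
0110110
1111011
1000101
1111111
1101010
0101000
1011111
1111010
1000111
Generation 4: 46 live cells
1111100
0110110
1111011
1000101
1111111
1101010
0101000
1011111
1111010
1000111
Population at generation 4: 46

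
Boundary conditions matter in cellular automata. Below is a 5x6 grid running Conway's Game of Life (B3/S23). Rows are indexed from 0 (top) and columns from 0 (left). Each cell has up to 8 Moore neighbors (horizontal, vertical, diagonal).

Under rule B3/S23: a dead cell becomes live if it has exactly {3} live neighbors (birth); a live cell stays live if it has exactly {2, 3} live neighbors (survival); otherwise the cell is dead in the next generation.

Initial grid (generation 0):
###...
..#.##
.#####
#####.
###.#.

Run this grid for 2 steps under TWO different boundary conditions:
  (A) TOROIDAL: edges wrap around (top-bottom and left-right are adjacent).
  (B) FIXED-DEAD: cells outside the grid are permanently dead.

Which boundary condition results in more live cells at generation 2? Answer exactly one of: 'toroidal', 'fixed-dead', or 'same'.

Answer: fixed-dead

Derivation:
Under TOROIDAL boundary, generation 2:
......
......
......
......
......
Population = 0

Under FIXED-DEAD boundary, generation 2:
.##...
#.#...
......
......
......
Population = 4

Comparison: toroidal=0, fixed-dead=4 -> fixed-dead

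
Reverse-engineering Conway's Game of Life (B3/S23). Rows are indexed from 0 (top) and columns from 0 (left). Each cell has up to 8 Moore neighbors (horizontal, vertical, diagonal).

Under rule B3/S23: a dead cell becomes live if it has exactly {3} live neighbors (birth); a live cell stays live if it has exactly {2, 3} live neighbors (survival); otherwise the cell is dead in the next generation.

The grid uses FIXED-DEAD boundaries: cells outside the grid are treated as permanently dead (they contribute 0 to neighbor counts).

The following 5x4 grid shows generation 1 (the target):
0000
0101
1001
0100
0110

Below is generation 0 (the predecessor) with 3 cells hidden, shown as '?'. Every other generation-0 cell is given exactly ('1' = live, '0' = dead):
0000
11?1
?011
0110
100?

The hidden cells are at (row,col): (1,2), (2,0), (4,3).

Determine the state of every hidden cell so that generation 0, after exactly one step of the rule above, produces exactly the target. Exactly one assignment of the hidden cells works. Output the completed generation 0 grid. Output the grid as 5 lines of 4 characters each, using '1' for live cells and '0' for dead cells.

Answer: 0000
1101
0011
0110
1001

Derivation:
Hidden generation-0 cells (in order): (1,2), (2,0), (4,3).
A hidden cell only influences target cells in its own 3x3 neighborhood. Try each of the 2^3 = 8 assignments, step the completed generation 0 forward once under B3/S23, and compare with the target:
  (1,2)=0 (2,0)=0 (4,3)=0 -> step gives (3,2)='1' but target has '0' -> reject
  (1,2)=0 (2,0)=0 (4,3)=1 -> step reproduces the target at every cell -> ACCEPT
  (1,2)=0 (2,0)=1 (4,3)=0 -> step gives (1,0)='1' but target has '0' -> reject
  (1,2)=0 (2,0)=1 (4,3)=1 -> step gives (1,0)='1' but target has '0' -> reject
  (1,2)=1 (2,0)=0 (4,3)=0 -> step gives (0,1)='1' but target has '0' -> reject
  (1,2)=1 (2,0)=0 (4,3)=1 -> step gives (0,1)='1' but target has '0' -> reject
  (1,2)=1 (2,0)=1 (4,3)=0 -> step gives (0,1)='1' but target has '0' -> reject
  (1,2)=1 (2,0)=1 (4,3)=1 -> step gives (0,1)='1' but target has '0' -> reject
Unique solution: (1,2)=dead, (2,0)=dead, (4,3)=live.
Check: live-neighbor counts of every cell in the completed generation 0:
2221
1242
3553
2344
1331
Applying B3/S23 to generation 0 with these counts gives:
0000
0101
1001
0100
0110
which matches the target exactly.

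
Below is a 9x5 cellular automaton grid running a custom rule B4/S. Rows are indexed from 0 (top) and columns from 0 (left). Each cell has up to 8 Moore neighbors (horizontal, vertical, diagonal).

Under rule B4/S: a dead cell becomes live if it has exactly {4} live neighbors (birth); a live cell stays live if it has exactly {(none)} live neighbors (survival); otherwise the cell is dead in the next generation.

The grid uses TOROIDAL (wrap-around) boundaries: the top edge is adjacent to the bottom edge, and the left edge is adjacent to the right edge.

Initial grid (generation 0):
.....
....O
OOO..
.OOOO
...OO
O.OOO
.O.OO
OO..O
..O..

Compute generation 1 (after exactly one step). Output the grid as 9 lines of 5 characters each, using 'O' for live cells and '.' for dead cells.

Answer: .....
.....
....O
.....
.O...
.....
.....
..OO.
.....

Derivation:
Simulating step by step:
Generation 0 (given above): 21 live cells
Generation 1: 4 live cells
(generation 1 grid is the final answer)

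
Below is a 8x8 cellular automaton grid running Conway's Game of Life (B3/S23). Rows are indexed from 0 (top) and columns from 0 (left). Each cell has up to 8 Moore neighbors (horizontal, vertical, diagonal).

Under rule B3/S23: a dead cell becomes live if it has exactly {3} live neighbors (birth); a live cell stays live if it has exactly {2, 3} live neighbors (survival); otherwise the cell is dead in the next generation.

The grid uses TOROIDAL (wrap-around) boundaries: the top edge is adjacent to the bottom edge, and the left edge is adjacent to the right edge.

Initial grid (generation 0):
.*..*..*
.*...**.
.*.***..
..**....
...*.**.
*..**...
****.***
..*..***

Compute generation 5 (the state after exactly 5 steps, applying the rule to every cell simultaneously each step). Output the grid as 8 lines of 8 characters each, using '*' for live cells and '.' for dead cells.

Answer: **.*....
.*....**
.*...*.*
*.*..*.*
....*...
........
........
..*.....

Derivation:
Simulating step by step:
Generation 0 (given above): 29 live cells
Generation 1: 14 live cells
.**.*..*
.*.*..*.
.*.*.**.
......*.
.....*..
*.......
........
........
Generation 2: 14 live cells
****....
.*.*..**
....****
....*.*.
........
........
........
........
Generation 3: 14 live cells
**.*...*
.*.*....
*..**...
....*.**
........
........
........
.**.....
Generation 4: 16 live cells
...*....
.*.*...*
*.****.*
...***.*
........
........
........
.**.....
Generation 5: 15 live cells
(generation 5 grid is the final answer)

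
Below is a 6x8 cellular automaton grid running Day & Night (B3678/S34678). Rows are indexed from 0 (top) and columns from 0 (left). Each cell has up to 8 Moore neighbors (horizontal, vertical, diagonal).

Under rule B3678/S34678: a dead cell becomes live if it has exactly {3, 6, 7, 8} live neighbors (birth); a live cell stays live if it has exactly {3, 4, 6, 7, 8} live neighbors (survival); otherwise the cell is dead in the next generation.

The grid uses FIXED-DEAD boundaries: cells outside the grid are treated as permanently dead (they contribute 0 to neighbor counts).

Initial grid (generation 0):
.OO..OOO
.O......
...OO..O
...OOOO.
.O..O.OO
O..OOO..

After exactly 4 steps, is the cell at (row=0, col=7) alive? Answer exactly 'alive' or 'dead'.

Answer: dead

Derivation:
Simulating step by step:
Generation 0 (given above): 21 live cells
Generation 1: 18 live cells
........
...OOO.O
..OOO.O.
..OO..O.
..O.OOO.
....OOO.
Generation 2: 23 live cells
....O...
..OOOOO.
..OO..OO
.OOO.OOO
....OOOO
...OO.O.
Generation 3: 21 live cells
....O...
..O.OOOO
..OOOOOO
..OO..O.
.....OOO
....O.OO
Generation 4: 21 live cells
...O..O.
...O.O.O
.OOO.OOO
..OO.OO.
...OOO.O
......OO

Cell (0,7) at generation 4: 0 -> dead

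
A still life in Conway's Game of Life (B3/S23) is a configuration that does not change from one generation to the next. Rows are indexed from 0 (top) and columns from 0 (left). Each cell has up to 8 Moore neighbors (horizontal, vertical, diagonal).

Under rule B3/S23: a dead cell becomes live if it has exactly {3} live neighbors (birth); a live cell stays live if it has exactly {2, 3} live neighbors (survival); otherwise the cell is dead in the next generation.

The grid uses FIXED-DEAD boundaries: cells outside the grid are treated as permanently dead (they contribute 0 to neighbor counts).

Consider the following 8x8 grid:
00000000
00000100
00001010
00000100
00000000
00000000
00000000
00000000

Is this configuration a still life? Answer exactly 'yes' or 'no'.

Answer: yes

Derivation:
Compute generation 1 and compare to generation 0 (given above):
Generation 1:
00000000
00000100
00001010
00000100
00000000
00000000
00000000
00000000
The grids are IDENTICAL -> still life.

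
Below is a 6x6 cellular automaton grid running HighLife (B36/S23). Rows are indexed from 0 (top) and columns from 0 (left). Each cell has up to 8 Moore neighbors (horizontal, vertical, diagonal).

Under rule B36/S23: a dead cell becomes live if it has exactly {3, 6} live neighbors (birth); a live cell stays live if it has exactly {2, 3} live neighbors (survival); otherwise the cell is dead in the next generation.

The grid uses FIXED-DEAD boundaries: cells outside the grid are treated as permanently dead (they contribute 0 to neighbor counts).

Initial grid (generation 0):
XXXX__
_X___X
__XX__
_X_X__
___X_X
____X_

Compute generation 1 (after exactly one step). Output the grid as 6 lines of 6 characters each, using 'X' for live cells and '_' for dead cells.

Answer: XXX___
X_X_X_
_X_XX_
___X__
__XX__
____X_

Derivation:
Simulating step by step:
Generation 0 (given above): 13 live cells
Generation 1: 13 live cells
(generation 1 grid is the final answer)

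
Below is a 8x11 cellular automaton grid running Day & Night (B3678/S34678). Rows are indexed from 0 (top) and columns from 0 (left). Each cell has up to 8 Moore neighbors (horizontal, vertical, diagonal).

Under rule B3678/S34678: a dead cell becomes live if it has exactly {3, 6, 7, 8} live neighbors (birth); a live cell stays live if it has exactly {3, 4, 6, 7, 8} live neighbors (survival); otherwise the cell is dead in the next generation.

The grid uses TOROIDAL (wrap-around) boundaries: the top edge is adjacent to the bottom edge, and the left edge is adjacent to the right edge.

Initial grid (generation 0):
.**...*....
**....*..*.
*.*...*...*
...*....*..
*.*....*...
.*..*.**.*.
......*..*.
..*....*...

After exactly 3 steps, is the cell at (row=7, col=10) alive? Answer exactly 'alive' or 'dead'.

Simulating step by step:
Generation 0 (given above): 25 live cells
Generation 1: 27 live cells
***....*...
*....*.*...
*......*.**
*.*....*..*
.*.*..**...
.....***..*
.....**....
.*....*....
Generation 2: 24 live cells
**.........
*..........
*..........
*......*.**
..*..*.**.*
....****...
.....*.....
***..***...
Generation 3: 29 live cells
*.*...*...*
*.........*
**.........
**....*..**
*...*****.*
....**.**..
.*....*....
**....*....

Cell (7,10) at generation 3: 0 -> dead

Answer: dead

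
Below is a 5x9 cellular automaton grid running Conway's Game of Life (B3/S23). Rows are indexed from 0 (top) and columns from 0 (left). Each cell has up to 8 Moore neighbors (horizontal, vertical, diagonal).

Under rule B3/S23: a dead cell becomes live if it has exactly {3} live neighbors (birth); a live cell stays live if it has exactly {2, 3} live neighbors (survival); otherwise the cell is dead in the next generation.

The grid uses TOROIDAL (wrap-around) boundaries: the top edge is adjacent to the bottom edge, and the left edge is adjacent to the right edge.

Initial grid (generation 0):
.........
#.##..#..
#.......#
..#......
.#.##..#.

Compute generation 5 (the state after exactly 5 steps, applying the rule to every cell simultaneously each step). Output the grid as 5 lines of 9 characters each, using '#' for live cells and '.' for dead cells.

Simulating step by step:
Generation 0 (given above): 11 live cells
Generation 1: 16 live cells
.#..#....
##......#
#.##....#
####....#
..##.....
Generation 2: 9 live cells
.#.#.....
...#....#
...#...#.
....#...#
....#....
Generation 3: 13 live cells
..###....
...##....
...##..##
...##....
...##....
Generation 4: 8 live cells
..#..#...
.....#...
..#..#...
..#..#...
.....#...
Generation 5: 15 live cells
(generation 5 grid is the final answer)

Answer: ....###..
....###..
....###..
....###..
....###..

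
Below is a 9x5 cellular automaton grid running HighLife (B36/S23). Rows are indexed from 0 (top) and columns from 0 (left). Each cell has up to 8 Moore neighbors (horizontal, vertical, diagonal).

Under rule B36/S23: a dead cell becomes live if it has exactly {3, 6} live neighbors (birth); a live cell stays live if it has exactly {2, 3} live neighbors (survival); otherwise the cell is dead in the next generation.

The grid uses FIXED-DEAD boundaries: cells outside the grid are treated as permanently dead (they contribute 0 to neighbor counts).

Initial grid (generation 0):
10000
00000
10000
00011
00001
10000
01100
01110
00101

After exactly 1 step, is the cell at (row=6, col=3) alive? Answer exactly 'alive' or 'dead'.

Simulating step by step:
Generation 0 (given above): 13 live cells
Generation 1: 9 live cells
00000
00000
00000
00011
00011
01000
10010
00000
01100

Cell (6,3) at generation 1: 1 -> alive

Answer: alive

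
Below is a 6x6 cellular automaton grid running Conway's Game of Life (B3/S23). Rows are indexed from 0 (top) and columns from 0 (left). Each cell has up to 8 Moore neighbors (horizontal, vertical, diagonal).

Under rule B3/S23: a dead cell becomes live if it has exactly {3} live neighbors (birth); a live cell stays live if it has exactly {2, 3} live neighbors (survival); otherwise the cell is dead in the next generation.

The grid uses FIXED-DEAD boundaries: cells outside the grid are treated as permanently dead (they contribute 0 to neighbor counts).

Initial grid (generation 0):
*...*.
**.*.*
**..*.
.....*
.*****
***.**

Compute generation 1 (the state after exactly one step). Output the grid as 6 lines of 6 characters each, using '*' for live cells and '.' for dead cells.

Simulating step by step:
Generation 0 (given above): 20 live cells
Generation 1: 16 live cells
(generation 1 grid is the final answer)

Answer: **..*.
..**.*
***.**
*....*
*.....
*....*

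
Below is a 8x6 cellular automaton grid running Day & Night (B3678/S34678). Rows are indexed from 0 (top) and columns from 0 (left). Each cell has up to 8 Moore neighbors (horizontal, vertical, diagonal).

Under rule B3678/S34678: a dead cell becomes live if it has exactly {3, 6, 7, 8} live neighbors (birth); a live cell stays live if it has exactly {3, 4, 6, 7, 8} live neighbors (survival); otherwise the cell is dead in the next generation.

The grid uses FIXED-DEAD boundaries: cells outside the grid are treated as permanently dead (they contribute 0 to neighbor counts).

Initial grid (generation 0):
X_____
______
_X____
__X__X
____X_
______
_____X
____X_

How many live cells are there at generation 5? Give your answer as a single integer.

Simulating step by step:
Generation 0 (given above): 7 live cells
Generation 1: 0 live cells
______
______
______
______
______
______
______
______
Generation 2: 0 live cells
______
______
______
______
______
______
______
______
Generation 3: 0 live cells
______
______
______
______
______
______
______
______
Generation 4: 0 live cells
______
______
______
______
______
______
______
______
Generation 5: 0 live cells
______
______
______
______
______
______
______
______
Population at generation 5: 0

Answer: 0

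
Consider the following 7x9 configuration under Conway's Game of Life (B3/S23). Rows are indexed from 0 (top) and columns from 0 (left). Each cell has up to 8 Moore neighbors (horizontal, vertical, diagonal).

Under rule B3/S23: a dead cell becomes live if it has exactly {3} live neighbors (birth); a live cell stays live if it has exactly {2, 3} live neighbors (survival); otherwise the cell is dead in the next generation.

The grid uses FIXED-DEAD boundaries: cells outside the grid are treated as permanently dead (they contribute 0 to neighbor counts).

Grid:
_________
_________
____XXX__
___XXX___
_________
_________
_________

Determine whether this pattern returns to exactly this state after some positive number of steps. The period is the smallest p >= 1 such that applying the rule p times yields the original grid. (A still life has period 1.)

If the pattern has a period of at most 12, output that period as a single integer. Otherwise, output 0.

Simulating and comparing each generation to the original:
Gen 0 (original, given above): 6 live cells
Gen 1: 6 live cells, differs from original
Gen 2: 6 live cells, MATCHES original -> period = 2

Answer: 2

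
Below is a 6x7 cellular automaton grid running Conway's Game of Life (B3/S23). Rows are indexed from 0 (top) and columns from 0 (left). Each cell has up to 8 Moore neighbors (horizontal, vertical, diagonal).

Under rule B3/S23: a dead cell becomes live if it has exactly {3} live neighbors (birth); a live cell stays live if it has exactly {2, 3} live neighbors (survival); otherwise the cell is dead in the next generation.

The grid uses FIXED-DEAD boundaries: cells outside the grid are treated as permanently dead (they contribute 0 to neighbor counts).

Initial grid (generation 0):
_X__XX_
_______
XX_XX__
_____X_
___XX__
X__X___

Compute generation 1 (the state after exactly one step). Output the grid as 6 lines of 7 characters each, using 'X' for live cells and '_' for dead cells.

Simulating step by step:
Generation 0 (given above): 12 live cells
Generation 1: 12 live cells
(generation 1 grid is the final answer)

Answer: _______
XXXX_X_
____X__
__X__X_
___XX__
___XX__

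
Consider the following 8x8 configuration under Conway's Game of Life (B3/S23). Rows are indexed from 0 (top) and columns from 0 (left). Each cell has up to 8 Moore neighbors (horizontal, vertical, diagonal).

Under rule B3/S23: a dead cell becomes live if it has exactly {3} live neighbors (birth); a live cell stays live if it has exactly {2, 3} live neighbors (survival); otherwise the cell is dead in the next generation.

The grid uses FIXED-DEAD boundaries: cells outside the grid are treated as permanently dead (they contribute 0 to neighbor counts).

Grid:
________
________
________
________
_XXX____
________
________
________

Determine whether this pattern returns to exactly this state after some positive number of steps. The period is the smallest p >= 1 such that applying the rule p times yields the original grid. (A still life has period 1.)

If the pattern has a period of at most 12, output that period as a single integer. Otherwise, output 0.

Answer: 2

Derivation:
Simulating and comparing each generation to the original:
Gen 0 (original, given above): 3 live cells
Gen 1: 3 live cells, differs from original
Gen 2: 3 live cells, MATCHES original -> period = 2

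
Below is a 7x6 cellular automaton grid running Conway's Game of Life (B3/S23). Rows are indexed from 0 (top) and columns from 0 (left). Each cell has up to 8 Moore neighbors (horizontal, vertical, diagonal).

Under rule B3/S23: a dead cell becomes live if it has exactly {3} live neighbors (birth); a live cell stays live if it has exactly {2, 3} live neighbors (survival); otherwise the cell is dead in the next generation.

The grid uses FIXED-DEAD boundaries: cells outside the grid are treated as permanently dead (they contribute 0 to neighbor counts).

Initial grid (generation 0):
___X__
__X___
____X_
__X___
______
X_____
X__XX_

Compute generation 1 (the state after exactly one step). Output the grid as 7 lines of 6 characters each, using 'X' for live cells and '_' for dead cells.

Answer: ______
___X__
___X__
______
______
______
______

Derivation:
Simulating step by step:
Generation 0 (given above): 8 live cells
Generation 1: 2 live cells
(generation 1 grid is the final answer)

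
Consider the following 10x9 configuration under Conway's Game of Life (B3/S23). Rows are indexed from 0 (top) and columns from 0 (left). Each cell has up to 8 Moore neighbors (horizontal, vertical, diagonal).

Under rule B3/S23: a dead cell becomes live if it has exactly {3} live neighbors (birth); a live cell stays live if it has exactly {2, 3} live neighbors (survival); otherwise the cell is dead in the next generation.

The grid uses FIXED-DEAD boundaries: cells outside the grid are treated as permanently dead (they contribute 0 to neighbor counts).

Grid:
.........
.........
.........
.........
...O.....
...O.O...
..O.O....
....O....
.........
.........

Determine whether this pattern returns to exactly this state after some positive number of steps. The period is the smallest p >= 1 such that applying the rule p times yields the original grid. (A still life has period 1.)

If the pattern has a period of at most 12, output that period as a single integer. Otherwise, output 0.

Simulating and comparing each generation to the original:
Gen 0 (original, given above): 6 live cells
Gen 1: 6 live cells, differs from original
Gen 2: 6 live cells, MATCHES original -> period = 2

Answer: 2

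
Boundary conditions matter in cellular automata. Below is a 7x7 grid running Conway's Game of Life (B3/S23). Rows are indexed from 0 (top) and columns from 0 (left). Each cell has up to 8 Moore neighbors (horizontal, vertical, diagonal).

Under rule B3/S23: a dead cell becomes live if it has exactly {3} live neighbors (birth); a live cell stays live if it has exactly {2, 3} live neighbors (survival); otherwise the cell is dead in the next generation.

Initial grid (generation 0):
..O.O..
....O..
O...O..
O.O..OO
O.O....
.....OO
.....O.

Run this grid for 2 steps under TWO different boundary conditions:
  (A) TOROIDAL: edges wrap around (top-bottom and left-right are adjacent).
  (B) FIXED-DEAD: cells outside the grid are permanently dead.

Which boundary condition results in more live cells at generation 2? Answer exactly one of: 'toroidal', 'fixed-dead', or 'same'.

Under TOROIDAL boundary, generation 2:
...O...
..O...O
OOOO...
O.OO...
O...OO.
O...O..
...O...
Population = 16

Under FIXED-DEAD boundary, generation 2:
....O..
..O..O.
..OO...
..OO...
....OOO
.....OO
.....OO
Population = 14

Comparison: toroidal=16, fixed-dead=14 -> toroidal

Answer: toroidal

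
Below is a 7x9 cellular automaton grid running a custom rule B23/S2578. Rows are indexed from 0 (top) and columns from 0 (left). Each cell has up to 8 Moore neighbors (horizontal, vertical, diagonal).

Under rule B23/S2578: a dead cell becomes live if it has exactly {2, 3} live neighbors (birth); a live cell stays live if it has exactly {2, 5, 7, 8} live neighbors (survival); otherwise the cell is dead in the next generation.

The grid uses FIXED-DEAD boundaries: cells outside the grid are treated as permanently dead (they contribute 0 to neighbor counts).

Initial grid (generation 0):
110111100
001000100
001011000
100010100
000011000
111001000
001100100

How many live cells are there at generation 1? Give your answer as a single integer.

Simulating step by step:
Generation 0 (given above): 23 live cells
Generation 1: 23 live cells
011110110
100000010
010010110
010000100
101100100
000000100
100111000
Population at generation 1: 23

Answer: 23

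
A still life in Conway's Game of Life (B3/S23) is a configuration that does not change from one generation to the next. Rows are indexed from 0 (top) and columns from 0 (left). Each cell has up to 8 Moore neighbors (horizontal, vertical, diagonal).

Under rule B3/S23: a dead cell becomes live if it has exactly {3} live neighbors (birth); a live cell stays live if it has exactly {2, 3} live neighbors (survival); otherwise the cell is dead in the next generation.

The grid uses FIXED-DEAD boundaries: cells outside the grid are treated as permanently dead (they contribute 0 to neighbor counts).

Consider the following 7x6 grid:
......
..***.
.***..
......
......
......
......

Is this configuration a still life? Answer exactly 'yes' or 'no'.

Answer: no

Derivation:
Compute generation 1 and compare to generation 0 (given above):
Generation 1:
...*..
.*..*.
.*..*.
..*...
......
......
......
Cell (0,3) differs: gen0=0 vs gen1=1 -> NOT a still life.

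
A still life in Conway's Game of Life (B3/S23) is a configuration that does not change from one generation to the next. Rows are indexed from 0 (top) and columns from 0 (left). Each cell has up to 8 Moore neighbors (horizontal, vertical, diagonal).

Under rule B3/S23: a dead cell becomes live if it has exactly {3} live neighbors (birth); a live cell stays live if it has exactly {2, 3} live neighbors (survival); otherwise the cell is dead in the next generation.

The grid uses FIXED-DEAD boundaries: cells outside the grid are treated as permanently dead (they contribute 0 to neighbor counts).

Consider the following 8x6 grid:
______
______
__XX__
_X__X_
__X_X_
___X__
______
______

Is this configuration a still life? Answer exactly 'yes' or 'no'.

Compute generation 1 and compare to generation 0 (given above):
Generation 1:
______
______
__XX__
_X__X_
__X_X_
___X__
______
______
The grids are IDENTICAL -> still life.

Answer: yes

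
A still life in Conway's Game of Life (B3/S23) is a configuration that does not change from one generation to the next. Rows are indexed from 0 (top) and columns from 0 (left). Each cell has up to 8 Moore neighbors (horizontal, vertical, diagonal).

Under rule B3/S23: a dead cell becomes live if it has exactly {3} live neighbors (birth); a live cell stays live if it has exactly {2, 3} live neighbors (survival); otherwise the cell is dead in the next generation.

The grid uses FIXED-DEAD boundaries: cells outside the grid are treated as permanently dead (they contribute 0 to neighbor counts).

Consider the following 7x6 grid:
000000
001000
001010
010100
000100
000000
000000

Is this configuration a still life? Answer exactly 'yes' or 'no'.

Compute generation 1 and compare to generation 0 (given above):
Generation 1:
000000
000100
011000
000110
001000
000000
000000
Cell (1,2) differs: gen0=1 vs gen1=0 -> NOT a still life.

Answer: no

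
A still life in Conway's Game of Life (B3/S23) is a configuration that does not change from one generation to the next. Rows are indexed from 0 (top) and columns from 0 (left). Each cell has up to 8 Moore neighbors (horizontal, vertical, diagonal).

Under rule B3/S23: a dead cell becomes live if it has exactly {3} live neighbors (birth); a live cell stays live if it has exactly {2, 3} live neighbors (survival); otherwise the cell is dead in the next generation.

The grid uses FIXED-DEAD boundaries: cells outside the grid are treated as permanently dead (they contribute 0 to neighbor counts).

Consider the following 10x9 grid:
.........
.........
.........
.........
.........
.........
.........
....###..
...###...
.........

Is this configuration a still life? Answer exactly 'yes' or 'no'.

Compute generation 1 and compare to generation 0 (given above):
Generation 1:
.........
.........
.........
.........
.........
.........
.....#...
...#..#..
...#..#..
....#....
Cell (6,5) differs: gen0=0 vs gen1=1 -> NOT a still life.

Answer: no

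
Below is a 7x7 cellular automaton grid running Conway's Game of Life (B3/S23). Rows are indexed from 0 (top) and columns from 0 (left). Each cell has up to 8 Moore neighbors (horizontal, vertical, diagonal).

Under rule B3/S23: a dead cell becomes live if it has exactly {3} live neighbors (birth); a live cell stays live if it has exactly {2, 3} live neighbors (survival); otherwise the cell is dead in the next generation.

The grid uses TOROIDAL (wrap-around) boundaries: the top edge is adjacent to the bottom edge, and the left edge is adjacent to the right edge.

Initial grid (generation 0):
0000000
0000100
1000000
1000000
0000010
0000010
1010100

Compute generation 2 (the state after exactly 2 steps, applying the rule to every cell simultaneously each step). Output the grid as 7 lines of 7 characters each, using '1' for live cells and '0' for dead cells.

Simulating step by step:
Generation 0 (given above): 8 live cells
Generation 1: 6 live cells
0001000
0000000
0000000
0000001
0000001
0000111
0000000
Generation 2: 6 live cells
(generation 2 grid is the final answer)

Answer: 0000000
0000000
0000000
0000000
1000001
0000011
0000110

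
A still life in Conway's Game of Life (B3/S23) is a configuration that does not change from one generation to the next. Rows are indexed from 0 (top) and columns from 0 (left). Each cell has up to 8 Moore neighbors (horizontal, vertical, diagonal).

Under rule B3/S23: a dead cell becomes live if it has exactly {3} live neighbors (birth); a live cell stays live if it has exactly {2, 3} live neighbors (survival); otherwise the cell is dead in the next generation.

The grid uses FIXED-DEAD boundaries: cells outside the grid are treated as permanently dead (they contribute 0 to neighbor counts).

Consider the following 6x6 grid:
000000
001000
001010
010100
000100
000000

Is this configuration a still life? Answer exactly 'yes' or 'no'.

Compute generation 1 and compare to generation 0 (given above):
Generation 1:
000000
000100
011000
000110
001000
000000
Cell (1,2) differs: gen0=1 vs gen1=0 -> NOT a still life.

Answer: no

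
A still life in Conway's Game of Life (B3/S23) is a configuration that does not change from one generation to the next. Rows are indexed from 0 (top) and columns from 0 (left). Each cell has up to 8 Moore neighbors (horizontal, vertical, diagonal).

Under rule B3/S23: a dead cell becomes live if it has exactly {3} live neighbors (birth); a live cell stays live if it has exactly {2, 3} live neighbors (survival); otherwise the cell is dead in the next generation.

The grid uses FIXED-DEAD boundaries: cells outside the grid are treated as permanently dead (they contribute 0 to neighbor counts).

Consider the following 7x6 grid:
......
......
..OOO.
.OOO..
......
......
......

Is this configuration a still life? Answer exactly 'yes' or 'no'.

Answer: no

Derivation:
Compute generation 1 and compare to generation 0 (given above):
Generation 1:
......
...O..
.O..O.
.O..O.
..O...
......
......
Cell (1,3) differs: gen0=0 vs gen1=1 -> NOT a still life.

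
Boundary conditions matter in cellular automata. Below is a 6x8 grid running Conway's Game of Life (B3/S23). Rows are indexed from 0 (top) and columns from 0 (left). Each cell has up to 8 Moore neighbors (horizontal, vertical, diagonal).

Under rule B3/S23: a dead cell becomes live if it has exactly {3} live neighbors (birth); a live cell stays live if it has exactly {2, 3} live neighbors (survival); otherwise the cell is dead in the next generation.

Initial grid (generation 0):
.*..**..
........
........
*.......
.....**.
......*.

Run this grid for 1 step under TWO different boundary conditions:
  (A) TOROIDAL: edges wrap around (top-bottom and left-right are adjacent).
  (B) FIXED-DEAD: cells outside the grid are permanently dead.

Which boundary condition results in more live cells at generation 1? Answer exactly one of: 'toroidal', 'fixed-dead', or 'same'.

Answer: toroidal

Derivation:
Under TOROIDAL boundary, generation 1:
.....*..
........
........
........
.....***
....*.*.
Population = 6

Under FIXED-DEAD boundary, generation 1:
........
........
........
........
.....**.
.....**.
Population = 4

Comparison: toroidal=6, fixed-dead=4 -> toroidal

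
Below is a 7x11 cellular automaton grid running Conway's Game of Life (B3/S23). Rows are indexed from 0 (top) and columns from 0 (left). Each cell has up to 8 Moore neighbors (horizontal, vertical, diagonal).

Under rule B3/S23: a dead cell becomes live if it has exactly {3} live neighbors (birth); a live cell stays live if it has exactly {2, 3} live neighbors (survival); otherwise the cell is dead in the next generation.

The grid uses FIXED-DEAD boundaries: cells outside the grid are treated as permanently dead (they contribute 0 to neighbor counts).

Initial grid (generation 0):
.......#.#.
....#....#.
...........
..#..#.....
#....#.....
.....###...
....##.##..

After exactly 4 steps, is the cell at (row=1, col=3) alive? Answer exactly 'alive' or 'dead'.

Answer: dead

Derivation:
Simulating step by step:
Generation 0 (given above): 15 live cells
Generation 1: 10 live cells
........#..
........#..
...........
...........
....##.....
.......##..
....##.##..
Generation 2: 5 live cells
...........
...........
...........
...........
...........
.......##..
......###..
Generation 3: 4 live cells
...........
...........
...........
...........
...........
......#.#..
......#.#..
Generation 4: 0 live cells
...........
...........
...........
...........
...........
...........
...........

Cell (1,3) at generation 4: 0 -> dead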